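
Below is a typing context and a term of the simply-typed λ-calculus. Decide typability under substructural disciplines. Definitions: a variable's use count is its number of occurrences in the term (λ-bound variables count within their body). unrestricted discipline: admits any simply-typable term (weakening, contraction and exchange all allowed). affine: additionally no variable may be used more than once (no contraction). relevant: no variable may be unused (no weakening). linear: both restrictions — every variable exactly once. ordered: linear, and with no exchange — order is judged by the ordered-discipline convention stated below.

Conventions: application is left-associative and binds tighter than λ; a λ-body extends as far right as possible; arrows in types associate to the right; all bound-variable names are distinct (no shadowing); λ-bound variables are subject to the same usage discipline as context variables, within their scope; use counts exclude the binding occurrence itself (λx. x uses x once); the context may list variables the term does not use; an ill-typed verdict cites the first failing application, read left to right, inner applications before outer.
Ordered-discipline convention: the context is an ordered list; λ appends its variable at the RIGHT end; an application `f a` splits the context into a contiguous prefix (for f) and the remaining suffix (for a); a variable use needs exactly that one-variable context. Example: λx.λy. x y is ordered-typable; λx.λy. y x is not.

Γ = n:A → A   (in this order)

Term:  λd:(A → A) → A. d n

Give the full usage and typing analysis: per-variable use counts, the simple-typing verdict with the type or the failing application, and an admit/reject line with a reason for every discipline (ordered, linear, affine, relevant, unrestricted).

variable uses: n=1; d (λ-bound)=1
uses in reading order: d, n
typing: ✓ — ((A → A) → A) → A
ordered: ✗ — no contiguous prefix/suffix split fits d, n
linear: ✓ — n, d: one use apiece
affine: ✓ — n, d: no repeats, contraction unneeded
relevant: ✓ — every one of n, d appears
unrestricted: ✓ — typability at ((A → A) → A) → A is all that's needed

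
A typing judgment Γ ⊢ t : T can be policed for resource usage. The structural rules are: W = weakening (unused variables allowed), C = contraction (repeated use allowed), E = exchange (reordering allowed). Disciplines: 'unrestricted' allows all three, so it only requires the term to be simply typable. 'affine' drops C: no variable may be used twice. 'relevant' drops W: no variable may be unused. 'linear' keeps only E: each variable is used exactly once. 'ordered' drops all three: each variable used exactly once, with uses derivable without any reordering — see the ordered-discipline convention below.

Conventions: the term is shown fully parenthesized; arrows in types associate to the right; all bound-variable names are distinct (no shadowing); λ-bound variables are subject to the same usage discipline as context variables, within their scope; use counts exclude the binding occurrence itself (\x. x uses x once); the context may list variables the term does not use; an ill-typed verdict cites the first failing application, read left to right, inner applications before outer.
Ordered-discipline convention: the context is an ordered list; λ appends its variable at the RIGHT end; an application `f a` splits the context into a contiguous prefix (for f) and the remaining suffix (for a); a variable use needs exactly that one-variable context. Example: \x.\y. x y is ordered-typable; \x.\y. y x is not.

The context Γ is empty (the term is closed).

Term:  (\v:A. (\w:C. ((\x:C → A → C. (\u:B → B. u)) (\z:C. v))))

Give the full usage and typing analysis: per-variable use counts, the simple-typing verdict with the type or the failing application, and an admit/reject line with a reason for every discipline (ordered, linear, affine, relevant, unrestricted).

usage: v (bound)=1, w (bound)=0, x (bound)=0, u (bound)=1, z (bound)=0
uses in reading order: u, v
typing: ill-typed: an argument C → A mismatches the expected C → A → C
ordered: ✗, a type mismatch blocks all five
linear: ✗, the type mismatch rejects it
affine: ✗, not simply typable
relevant: ✗, fails simple typing
unrestricted: ✗, a type mismatch blocks all five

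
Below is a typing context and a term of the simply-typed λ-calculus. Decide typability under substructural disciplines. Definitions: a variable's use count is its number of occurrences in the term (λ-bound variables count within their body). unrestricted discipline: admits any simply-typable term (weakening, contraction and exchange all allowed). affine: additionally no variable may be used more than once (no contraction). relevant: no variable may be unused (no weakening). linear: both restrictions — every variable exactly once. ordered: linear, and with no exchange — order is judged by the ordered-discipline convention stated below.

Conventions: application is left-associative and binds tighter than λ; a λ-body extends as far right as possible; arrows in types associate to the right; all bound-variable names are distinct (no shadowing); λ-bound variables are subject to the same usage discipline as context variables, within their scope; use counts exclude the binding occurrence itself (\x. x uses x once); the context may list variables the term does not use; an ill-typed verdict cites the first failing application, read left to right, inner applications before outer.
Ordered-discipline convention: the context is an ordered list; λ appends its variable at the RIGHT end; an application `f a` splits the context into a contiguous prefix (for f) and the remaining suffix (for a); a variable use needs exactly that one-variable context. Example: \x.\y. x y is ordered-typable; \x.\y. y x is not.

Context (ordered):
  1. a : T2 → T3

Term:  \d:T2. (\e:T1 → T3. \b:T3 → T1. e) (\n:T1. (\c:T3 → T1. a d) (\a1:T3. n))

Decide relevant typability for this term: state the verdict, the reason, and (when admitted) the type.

no — b, c, a1 left unused
use counts: a: 1; d [bound]: 1; e [bound]: 1; b [bound]: 0; n [bound]: 1; c [bound]: 0; a1 [bound]: 0
order of uses: e, a, d, n
typing: well-typed at T2 → (T3 → T1) → T1 → T3
all disciplines: ordered ✗ | linear ✗ | affine ✓ | relevant ✗ | unrestricted ✓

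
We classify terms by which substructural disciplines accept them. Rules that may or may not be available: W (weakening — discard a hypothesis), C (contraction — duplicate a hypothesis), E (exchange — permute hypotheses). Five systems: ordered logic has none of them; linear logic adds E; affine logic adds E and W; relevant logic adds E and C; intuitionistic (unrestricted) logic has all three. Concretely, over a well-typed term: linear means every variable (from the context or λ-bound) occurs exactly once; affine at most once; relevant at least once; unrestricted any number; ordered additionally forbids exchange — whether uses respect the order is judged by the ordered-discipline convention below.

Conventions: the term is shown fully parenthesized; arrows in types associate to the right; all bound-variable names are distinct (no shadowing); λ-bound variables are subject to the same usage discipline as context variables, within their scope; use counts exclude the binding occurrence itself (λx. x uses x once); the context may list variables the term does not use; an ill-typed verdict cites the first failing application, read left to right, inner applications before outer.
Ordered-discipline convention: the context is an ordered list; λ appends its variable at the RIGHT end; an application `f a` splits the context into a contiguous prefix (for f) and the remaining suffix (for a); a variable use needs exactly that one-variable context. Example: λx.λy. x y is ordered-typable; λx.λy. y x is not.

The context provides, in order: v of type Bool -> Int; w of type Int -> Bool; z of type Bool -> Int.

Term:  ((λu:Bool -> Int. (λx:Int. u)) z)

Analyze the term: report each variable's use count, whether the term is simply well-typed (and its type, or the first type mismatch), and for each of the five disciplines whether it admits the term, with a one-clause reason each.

counts: v: 0×; w: 0×; z: 1×; u (bound): 1×; x (bound): 0×
left-to-right use order: u, z
typing: well-typed — term : Int -> Bool -> Int
ordered: ✗, v, w, x left unused
linear: ✗, v, w, x left unused
affine: ✓, at most one use each (v, w, z, u, x)
relevant: ✗, v, w, x left unused
unrestricted: ✓, well-typed at Int -> Bool -> Int; no restrictions here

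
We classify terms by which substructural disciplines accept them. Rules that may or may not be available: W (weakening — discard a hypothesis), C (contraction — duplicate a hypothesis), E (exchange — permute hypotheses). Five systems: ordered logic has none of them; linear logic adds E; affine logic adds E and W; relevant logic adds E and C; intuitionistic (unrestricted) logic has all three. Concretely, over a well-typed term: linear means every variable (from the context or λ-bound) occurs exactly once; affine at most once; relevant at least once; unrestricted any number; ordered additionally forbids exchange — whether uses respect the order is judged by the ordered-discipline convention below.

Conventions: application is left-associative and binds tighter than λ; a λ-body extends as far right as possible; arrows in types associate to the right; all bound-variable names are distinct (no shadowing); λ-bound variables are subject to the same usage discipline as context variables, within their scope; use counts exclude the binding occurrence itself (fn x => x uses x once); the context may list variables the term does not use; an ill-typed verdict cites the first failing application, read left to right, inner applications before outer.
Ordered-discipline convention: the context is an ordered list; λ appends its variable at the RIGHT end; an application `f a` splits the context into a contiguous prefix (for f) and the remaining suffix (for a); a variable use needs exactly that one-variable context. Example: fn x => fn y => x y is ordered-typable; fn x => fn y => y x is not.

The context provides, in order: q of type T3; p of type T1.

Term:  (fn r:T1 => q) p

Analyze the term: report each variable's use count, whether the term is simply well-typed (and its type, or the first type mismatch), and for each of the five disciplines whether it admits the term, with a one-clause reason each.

use counts: q=1; p=1; r (bound)=0
uses in reading order: q, p
typing: ✓ — T3
ordered: ✗ — unused: r — weakening required
linear: ✗ — unused: r — weakening required
affine: ✓ — q, p, r: no repeats, contraction unneeded
relevant: ✗ — unused: r — weakening required
unrestricted: ✓ — well-typed at T3; no restrictions here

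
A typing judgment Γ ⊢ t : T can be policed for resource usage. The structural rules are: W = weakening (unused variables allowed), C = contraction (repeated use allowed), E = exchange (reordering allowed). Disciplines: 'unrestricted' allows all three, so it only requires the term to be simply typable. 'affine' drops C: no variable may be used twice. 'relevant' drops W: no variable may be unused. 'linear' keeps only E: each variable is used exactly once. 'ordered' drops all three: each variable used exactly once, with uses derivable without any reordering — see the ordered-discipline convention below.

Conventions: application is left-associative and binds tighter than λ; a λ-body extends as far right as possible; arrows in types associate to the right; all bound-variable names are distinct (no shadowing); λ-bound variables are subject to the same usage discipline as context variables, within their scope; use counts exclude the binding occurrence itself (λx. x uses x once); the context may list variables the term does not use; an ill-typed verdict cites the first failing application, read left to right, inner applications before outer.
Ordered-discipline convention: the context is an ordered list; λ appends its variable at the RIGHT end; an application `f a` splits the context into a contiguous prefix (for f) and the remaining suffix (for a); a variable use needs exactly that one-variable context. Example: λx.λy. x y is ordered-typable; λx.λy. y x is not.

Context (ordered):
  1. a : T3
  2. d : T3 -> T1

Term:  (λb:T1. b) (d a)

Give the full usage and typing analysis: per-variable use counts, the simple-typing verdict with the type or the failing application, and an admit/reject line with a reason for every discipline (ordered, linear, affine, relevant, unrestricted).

counts: a: 1, d: 1, b (λ-bound): 1
use order (left to right): b, d, a
typing: well-typed at T1
ordered ✗ (no ordered split (uses run b, d, a))
linear ✓ (a, d, b: one use apiece)
affine ✓ (a, d, b: no repeats, contraction unneeded)
relevant ✓ (a, d, b: all used, weakening unneeded)
unrestricted ✓ (type-checks (T1) and nothing is barred)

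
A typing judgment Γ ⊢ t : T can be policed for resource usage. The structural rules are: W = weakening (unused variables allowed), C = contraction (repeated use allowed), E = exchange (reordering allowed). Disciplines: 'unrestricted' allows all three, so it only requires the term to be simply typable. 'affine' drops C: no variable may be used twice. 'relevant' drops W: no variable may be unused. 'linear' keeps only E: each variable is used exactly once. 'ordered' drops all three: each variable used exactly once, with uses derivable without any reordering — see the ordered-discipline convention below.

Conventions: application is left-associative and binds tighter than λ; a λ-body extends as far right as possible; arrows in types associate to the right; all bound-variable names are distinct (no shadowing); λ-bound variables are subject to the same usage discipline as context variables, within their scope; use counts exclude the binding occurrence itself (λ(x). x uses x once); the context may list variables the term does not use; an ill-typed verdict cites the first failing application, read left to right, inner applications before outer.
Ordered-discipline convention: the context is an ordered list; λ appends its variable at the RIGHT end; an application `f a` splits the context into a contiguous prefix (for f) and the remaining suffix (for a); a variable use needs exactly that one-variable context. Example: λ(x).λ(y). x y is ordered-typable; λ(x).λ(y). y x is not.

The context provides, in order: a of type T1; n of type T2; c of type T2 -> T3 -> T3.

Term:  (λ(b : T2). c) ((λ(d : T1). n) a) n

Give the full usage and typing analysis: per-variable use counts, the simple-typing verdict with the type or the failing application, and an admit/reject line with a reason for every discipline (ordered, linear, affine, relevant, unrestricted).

counts: a: 1; n: 2; c: 1; b [bound]: 0; d [bound]: 0
uses in reading order: c, n, a, n
typing: well-typed — term : T3 -> T3
ordered: ✗, n ×2 used more than once (contraction); needs weakening: b, d unused
linear: ✗, n ×2 used more than once (contraction); needs weakening: b, d unused
affine: ✗, n ×2 used more than once (contraction)
relevant: ✗, needs weakening: b, d unused
unrestricted: ✓, well-typed at T3 -> T3; no restrictions here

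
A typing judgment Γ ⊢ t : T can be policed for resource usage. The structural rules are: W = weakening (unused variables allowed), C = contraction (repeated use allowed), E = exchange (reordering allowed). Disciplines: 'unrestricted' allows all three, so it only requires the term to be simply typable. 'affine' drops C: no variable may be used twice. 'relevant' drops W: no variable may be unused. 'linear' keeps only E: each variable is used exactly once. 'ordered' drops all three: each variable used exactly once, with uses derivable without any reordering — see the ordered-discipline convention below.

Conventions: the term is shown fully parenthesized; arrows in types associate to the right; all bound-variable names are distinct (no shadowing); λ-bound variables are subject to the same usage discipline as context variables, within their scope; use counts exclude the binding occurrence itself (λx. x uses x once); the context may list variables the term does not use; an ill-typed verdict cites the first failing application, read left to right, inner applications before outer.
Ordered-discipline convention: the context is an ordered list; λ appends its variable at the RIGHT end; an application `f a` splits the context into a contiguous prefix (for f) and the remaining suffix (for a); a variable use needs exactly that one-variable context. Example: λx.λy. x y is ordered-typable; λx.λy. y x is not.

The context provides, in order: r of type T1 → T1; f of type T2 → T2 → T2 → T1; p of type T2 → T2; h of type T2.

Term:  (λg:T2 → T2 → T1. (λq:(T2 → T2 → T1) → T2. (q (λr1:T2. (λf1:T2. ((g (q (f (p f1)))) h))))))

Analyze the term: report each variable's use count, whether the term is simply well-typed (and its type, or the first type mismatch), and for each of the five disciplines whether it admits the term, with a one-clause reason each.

counts: r ×0; f ×1; p ×1; h ×1; g (bound) ×1; q (bound) ×2; r1 (bound) ×0; f1 (bound) ×1
order of uses: q, g, q, f, p, f1, h
typing: the term checks, with type (T2 → T2 → T1) → ((T2 → T2 → T1) → T2) → T2
ordered: ✗, needs contraction — q ×2; unused: r, r1 — weakening required
linear: ✗, needs contraction — q ×2; unused: r, r1 — weakening required
affine: ✗, needs contraction — q ×2
relevant: ✗, unused: r, r1 — weakening required
unrestricted: ✓, simply typable at (T2 → T2 → T1) → ((T2 → T2 → T1) → T2) → T2; W, C, E all held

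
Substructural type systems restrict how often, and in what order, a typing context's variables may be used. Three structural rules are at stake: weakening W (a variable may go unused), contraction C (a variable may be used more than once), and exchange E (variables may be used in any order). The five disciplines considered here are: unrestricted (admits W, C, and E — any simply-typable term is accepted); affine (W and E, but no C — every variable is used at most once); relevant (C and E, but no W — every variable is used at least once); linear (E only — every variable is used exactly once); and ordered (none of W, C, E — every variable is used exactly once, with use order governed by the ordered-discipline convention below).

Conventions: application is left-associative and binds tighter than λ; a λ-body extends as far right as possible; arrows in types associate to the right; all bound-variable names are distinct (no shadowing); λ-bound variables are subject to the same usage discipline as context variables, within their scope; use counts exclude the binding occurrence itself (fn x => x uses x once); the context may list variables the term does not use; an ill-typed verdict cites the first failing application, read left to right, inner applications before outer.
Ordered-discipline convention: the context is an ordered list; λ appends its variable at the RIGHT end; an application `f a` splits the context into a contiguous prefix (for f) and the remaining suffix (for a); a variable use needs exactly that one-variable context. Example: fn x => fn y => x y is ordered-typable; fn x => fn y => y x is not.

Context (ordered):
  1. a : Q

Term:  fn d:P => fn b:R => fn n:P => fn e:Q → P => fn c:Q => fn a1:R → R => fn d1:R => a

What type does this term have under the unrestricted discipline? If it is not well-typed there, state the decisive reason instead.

term : P → R → P → (Q → P) → Q → (R → R) → R → Q
use counts: a ×1, d [bound] ×0, b [bound] ×0, n [bound] ×0, e [bound] ×0, c [bound] ×0, a1 [bound] ×0, d1 [bound] ×0
left-to-right use order: a
typing: ✓ — P → R → P → (Q → P) → Q → (R → R) → R → Q
summary: ordered ✗ · linear ✗ · affine ✓ · relevant ✗ · unrestricted ✓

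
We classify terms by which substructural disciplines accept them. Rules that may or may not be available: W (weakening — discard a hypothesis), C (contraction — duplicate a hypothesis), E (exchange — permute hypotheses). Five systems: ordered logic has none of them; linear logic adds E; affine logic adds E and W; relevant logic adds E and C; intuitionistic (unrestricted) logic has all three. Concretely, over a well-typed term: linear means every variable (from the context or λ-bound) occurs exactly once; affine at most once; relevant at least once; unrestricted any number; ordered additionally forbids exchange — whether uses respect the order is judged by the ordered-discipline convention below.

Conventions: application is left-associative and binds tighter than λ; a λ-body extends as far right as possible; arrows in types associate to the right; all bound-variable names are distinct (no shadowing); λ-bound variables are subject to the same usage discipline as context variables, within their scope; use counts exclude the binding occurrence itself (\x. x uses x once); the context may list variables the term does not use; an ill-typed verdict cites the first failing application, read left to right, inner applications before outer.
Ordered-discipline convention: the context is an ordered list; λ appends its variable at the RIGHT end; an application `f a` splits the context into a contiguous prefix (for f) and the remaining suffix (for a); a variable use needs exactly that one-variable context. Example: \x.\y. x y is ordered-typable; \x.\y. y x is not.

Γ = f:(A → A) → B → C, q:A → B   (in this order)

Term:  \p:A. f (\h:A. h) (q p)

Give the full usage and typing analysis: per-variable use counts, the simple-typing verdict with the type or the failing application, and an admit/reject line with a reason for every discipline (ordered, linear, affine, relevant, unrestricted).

use counts: f: 1×, q: 1×, p (bound): 1×, h (bound): 1×
use order (left to right): f, h, q, p
typing: the term checks, with type A → C
ordered ✓ (one use each (f, q, p, h); ordered split holds)
linear ✓ (single use per variable (f, q, p, h))
affine ✓ (no duplicate uses among f, q, p, h)
relevant ✓ (f, q, p, h: all used, weakening unneeded)
unrestricted ✓ (type-checks (A → C) and nothing is barred)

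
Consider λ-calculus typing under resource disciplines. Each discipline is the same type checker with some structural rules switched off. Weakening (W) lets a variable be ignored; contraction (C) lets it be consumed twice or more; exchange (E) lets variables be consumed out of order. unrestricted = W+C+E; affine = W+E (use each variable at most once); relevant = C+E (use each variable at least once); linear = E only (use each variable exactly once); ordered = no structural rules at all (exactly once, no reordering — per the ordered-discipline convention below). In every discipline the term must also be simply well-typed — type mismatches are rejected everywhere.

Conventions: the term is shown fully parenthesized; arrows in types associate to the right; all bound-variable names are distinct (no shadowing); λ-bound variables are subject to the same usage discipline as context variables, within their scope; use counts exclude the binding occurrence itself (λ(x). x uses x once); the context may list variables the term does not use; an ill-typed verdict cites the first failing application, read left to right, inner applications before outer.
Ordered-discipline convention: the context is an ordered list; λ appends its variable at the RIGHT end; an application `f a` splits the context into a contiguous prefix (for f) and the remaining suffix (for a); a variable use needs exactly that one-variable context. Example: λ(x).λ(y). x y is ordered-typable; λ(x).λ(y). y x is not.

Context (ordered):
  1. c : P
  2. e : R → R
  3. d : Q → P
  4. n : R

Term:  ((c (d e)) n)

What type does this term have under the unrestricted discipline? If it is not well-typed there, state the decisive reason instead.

not well-typed under unrestricted — not simply typable
variable uses: c: 1; e: 1; d: 1; n: 1
use order (left to right): c, d, e, n
typing: ill-typed: an application expects Q but receives R → R
summary: ordered ✗; linear ✗; affine ✗; relevant ✗; unrestricted ✗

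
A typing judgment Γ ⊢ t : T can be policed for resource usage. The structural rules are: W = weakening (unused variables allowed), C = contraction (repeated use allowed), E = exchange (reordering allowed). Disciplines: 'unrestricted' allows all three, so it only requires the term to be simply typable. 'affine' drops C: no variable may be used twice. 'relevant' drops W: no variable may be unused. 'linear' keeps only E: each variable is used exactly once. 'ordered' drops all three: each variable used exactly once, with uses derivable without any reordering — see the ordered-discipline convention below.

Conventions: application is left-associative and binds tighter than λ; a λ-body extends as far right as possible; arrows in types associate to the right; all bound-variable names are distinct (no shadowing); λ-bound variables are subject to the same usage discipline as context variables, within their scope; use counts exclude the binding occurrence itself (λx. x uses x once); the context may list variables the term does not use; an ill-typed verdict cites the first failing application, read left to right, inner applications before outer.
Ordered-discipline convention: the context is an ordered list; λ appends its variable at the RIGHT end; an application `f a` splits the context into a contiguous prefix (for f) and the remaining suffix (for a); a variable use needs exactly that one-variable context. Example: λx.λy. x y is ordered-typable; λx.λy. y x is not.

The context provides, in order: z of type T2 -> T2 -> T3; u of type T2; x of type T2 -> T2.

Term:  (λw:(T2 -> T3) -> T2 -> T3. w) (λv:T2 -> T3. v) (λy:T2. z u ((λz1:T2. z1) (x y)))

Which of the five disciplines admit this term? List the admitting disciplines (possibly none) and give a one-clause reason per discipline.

admitted by: ordered, linear, affine, relevant, unrestricted
usage: z: 1×, u: 1×, x: 1×, w [bound]: 1×, v [bound]: 1×, y [bound]: 1×, z1 [bound]: 1×
order of uses: w, v, z, u, z1, x, y
typing: well-typed at T2 -> T3
ordered: ✓, single-use (z, u, x, w, v, y, z1), ordered derivation ok
linear: ✓, each of z, u, x, w, v, y, z1 used exactly once
affine: ✓, z, u, x, w, v, y, z1: no repeats, contraction unneeded
relevant: ✓, at least one use each (z, u, x, w, v, y, z1)
unrestricted: ✓, type-checks (T2 -> T3) and nothing is barred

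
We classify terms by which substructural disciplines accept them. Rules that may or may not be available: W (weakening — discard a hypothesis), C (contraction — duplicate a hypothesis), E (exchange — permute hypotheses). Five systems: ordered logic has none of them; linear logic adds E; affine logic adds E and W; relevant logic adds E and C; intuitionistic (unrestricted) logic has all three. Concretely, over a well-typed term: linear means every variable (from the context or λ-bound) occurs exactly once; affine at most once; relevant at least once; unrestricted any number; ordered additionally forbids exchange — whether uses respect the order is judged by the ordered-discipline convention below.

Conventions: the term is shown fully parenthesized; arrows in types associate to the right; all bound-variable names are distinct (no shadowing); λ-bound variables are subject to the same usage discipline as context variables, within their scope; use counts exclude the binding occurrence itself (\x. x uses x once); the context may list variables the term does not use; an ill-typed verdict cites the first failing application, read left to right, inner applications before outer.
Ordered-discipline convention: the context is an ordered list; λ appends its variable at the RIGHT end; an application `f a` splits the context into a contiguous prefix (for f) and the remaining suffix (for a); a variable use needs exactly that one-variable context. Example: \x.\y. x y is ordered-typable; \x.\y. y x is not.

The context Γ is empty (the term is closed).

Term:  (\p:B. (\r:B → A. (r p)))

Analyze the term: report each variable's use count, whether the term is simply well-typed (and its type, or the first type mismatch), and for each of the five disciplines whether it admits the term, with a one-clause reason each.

use counts: p (bound)=1, r (bound)=1
use order (left to right): r, p
typing: ✓ — B → (B → A) → A
ordered: ✗, no contiguous prefix/suffix split fits r, p
linear: ✓, single use per variable (p, r)
affine: ✓, p, r: no repeats, contraction unneeded
relevant: ✓, none of p, r goes unused
unrestricted: ✓, type-checks (B → (B → A) → A) and nothing is barred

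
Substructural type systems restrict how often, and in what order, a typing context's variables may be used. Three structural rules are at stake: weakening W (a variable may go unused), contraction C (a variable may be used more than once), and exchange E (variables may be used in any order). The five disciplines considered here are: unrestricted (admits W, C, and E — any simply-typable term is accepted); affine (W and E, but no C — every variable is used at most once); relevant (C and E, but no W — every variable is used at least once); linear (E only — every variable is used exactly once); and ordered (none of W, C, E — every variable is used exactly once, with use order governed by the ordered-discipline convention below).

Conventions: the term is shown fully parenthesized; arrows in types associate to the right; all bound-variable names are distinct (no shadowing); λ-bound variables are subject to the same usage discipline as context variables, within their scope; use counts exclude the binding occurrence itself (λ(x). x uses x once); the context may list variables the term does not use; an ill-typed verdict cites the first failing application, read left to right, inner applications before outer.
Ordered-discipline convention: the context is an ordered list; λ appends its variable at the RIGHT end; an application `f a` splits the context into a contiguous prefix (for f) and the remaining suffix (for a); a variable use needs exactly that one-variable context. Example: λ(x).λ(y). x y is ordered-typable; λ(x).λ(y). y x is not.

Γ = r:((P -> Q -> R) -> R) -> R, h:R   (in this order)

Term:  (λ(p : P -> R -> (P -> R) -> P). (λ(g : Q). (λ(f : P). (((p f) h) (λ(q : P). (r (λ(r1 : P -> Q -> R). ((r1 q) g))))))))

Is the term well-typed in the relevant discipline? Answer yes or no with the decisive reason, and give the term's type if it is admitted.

yes — r, h, p, g, f, q, r1: all used, weakening unneeded; term : (P -> R -> (P -> R) -> P) -> Q -> P -> P
counts: r ×1; h ×1; p [bound] ×1; g [bound] ×1; f [bound] ×1; q [bound] ×1; r1 [bound] ×1
use order (left to right): p, f, h, r, r1, q, g
typing: well-typed — term : (P -> R -> (P -> R) -> P) -> Q -> P -> P
per-discipline verdicts: ordered ✗, linear ✓, affine ✓, relevant ✓, unrestricted ✓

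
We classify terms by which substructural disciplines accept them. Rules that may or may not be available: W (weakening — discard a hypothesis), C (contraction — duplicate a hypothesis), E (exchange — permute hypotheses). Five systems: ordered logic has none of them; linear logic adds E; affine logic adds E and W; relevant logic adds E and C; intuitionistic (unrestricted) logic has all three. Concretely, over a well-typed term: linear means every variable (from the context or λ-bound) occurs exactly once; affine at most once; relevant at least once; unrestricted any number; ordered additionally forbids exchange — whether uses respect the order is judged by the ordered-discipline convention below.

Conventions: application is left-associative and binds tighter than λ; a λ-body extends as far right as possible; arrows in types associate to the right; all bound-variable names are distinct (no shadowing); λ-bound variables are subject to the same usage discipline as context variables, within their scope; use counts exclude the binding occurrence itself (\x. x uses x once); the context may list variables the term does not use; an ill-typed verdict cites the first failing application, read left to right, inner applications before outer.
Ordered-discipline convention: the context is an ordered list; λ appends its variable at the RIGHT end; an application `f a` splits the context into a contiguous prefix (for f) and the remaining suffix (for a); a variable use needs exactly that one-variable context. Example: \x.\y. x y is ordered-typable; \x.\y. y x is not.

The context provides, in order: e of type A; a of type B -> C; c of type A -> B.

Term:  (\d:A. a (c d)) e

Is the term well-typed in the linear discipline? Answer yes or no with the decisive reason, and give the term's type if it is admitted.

yes — e, a, c, d: one use apiece; term : C
counts: e: 1×, a: 1×, c: 1×, d (bound): 1×
uses in reading order: a, c, d, e
typing: well-typed — term : C
across the five disciplines: ordered ✗; linear ✓; affine ✓; relevant ✓; unrestricted ✓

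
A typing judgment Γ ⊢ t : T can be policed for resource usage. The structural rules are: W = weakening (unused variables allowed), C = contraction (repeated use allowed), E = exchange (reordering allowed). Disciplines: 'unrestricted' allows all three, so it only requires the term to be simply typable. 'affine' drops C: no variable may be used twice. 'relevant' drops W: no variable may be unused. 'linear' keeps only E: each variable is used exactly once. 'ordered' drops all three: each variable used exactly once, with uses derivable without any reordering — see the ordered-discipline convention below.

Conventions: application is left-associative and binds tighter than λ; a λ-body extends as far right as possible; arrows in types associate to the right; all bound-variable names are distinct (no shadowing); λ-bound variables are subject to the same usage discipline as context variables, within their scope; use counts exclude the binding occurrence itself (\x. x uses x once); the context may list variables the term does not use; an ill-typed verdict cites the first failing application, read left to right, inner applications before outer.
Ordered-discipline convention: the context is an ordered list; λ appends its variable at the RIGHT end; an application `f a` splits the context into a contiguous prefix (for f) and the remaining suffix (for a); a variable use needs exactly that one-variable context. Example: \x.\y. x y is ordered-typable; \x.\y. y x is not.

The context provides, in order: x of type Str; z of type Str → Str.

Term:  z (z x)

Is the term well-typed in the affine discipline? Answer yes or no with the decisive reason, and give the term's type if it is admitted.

no — repeated use of z ×2
variable uses: x: 1×; z: 2×
uses in reading order: z, z, x
typing: the term checks, with type Str
per-discipline verdicts: ordered ✗ · linear ✗ · affine ✗ · relevant ✓ · unrestricted ✓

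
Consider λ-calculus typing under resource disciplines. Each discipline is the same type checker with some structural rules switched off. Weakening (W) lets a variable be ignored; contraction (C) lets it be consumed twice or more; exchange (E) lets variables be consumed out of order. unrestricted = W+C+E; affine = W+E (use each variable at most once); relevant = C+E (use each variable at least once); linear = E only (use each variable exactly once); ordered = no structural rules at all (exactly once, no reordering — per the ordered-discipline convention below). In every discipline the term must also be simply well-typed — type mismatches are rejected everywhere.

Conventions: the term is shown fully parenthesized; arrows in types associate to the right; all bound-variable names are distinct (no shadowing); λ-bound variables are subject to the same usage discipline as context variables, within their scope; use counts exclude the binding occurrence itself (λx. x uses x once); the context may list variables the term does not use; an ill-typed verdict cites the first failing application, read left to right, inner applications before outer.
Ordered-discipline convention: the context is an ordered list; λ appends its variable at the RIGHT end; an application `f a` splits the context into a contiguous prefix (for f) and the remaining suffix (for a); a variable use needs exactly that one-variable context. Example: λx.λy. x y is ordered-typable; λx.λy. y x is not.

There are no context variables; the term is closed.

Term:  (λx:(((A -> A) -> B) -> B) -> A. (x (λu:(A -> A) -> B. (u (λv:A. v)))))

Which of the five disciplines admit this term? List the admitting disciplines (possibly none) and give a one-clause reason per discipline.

accepted by: ordered, linear, affine, relevant, unrestricted
counts: x (λ-bound) ×1; u (λ-bound) ×1; v (λ-bound) ×1
uses in reading order: x, u, v
typing: well-typed — term : ((((A -> A) -> B) -> B) -> A) -> A
ordered ✓ (one use each (x, u, v); ordered split holds)
linear ✓ (exactly-once usage across x, u, v)
affine ✓ (no duplicate uses among x, u, v)
relevant ✓ (every one of x, u, v appears)
unrestricted ✓ (type-checks (((((A -> A) -> B) -> B) -> A) -> A) and nothing is barred)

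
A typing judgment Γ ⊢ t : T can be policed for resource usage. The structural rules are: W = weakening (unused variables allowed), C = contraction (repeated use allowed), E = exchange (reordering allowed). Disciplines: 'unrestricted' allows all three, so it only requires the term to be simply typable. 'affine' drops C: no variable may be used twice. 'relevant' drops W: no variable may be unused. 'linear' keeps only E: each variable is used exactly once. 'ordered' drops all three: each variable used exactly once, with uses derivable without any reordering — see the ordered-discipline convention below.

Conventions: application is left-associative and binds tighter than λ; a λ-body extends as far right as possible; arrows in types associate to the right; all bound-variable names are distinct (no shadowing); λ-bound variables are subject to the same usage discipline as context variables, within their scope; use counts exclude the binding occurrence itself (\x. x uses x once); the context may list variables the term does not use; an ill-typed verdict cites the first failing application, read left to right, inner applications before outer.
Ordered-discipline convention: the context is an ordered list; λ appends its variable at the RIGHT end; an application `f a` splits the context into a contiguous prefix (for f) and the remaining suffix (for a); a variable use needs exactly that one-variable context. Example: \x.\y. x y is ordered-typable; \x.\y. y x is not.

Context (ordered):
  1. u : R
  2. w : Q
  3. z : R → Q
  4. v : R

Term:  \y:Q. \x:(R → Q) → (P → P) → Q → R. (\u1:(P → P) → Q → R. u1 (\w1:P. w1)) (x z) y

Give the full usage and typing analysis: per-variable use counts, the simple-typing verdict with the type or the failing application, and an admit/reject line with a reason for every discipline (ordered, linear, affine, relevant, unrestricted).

variable uses: u ×0; w ×0; z ×1; v ×0; y [bound] ×1; x [bound] ×1; u1 [bound] ×1; w1 [bound] ×1
use order (left to right): u1, w1, x, z, y
typing: well-typed — term : Q → ((R → Q) → (P → P) → Q → R) → R
ordered: ✗, u, w, v never used (weakening)
linear: ✗, u, w, v never used (weakening)
affine: ✓, u, w, z, v, y, x, u1, w1: no repeats, contraction unneeded
relevant: ✗, u, w, v never used (weakening)
unrestricted: ✓, simply typable at Q → ((R → Q) → (P → P) → Q → R) → R; W, C, E all held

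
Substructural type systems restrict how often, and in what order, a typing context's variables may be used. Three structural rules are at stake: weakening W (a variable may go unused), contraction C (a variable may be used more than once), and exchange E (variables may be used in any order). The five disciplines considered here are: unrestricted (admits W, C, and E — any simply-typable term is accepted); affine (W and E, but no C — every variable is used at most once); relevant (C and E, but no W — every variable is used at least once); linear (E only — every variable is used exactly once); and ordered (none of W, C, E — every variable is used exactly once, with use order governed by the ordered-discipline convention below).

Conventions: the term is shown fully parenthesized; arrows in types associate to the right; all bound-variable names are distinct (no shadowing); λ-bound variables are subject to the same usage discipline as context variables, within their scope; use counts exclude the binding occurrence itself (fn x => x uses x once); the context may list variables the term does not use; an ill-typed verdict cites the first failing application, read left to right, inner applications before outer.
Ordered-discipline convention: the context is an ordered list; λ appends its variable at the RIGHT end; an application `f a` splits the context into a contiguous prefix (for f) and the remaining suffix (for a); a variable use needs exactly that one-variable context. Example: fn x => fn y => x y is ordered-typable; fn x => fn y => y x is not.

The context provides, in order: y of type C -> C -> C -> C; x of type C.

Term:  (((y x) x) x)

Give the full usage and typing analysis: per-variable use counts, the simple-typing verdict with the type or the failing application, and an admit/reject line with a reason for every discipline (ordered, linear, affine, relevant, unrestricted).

counts: y: 1×; x: 3×
use order (left to right): y, x, x, x
typing: ✓ — C
ordered: ✗, x ×3 used more than once (contraction)
linear: ✗, x ×3 used more than once (contraction)
affine: ✗, x ×3 used more than once (contraction)
relevant: ✓, y, x: all used, weakening unneeded
unrestricted: ✓, well-typed at C; no restrictions here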